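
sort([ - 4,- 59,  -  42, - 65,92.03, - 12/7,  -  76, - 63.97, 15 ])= [ - 76, - 65, - 63.97, - 59, - 42,-4, - 12/7, 15,92.03 ] 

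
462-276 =186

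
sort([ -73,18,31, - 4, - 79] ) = [ - 79, - 73, - 4,18, 31]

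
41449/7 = 41449/7 = 5921.29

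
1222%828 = 394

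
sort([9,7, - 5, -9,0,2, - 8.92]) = [ - 9  , - 8.92, - 5, 0 , 2,7,9]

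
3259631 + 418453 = 3678084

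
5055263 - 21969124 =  - 16913861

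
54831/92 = 54831/92 =595.99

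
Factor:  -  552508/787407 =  - 2^2*3^(- 1 ) * 11^1*29^1 *433^1*262469^(  -  1)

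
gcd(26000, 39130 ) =130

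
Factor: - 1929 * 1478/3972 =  - 475177/662 = -  2^( -1 ) * 331^( - 1)*643^1 * 739^1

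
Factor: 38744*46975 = 2^3*5^2*29^1*167^1*1879^1 = 1819999400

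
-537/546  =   - 179/182 =- 0.98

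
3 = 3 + 0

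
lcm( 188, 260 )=12220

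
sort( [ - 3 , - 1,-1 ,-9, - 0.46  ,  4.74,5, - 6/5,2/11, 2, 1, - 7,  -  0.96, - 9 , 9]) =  [ - 9,-9,-7, - 3 , - 6/5 , - 1, - 1, - 0.96, - 0.46, 2/11 , 1,2, 4.74,  5  ,  9]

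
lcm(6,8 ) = 24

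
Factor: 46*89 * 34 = 139196 =2^2*17^1*23^1*89^1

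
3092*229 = 708068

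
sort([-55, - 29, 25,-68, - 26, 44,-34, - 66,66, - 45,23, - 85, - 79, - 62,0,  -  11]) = [-85, - 79, - 68, - 66, - 62, - 55, - 45,-34,  -  29,- 26,- 11,0, 23, 25,44,66 ]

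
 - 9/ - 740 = 9/740 = 0.01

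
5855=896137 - 890282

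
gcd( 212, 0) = 212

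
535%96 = 55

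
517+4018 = 4535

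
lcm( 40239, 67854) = 3460554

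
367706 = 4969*74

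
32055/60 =534 + 1/4 = 534.25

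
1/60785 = 1/60785 = 0.00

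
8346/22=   4173/11 = 379.36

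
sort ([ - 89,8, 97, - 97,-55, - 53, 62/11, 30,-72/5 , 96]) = [ -97, - 89, - 55,-53, - 72/5,62/11,8,30,96,97] 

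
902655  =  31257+871398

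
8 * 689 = 5512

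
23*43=989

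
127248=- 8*(-15906 ) 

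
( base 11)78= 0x55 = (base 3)10011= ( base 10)85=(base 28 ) 31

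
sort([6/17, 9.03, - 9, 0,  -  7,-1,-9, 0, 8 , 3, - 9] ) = [ - 9, - 9,-9, - 7 , - 1 , 0,0, 6/17, 3 , 8, 9.03]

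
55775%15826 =8297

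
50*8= 400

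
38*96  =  3648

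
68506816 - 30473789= 38033027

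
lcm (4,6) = 12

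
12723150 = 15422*825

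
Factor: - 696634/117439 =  - 2^1*7^(-1)*19^(-1 )*47^1*883^( - 1)*7411^1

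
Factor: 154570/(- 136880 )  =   - 533/472= - 2^( - 3 )*13^1*41^1*59^(- 1)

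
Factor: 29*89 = 2581 = 29^1 * 89^1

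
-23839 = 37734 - 61573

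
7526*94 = 707444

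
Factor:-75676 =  - 2^2*18919^1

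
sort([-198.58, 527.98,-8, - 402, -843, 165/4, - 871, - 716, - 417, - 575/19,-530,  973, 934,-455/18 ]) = [ - 871,- 843,-716,- 530,- 417, - 402, - 198.58,- 575/19, - 455/18, - 8,  165/4,  527.98,934 , 973 ]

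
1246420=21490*58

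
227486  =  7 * 32498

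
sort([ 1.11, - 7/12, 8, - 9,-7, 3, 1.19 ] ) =[-9,-7,-7/12, 1.11, 1.19, 3, 8] 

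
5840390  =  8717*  670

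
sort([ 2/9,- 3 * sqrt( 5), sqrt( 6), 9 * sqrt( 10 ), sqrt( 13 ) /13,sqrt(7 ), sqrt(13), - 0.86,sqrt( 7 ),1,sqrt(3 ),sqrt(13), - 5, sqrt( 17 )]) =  [  -  3*sqrt( 5), - 5, - 0.86, 2/9,sqrt( 13 )/13,1,sqrt( 3 ), sqrt( 6 ),sqrt( 7),sqrt( 7), sqrt(13 ), sqrt(13 ) , sqrt(17 ),9*  sqrt( 10 ) ] 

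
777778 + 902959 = 1680737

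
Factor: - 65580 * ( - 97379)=6386114820 = 2^2 *3^1*5^1*1093^1*97379^1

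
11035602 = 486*22707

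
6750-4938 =1812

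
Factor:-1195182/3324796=  -  2^( - 1)*3^3*53^( - 1)*15683^( - 1)*22133^1 =- 597591/1662398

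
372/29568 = 31/2464=0.01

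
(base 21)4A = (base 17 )59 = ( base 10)94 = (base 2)1011110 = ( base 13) 73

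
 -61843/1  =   - 61843 = - 61843.00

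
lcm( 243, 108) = 972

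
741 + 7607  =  8348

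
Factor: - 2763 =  - 3^2*307^1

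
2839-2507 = 332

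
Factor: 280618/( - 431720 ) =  - 13/20= - 2^( - 2) *5^( - 1)*13^1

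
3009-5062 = - 2053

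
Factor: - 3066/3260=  - 2^( -1 )*3^1 * 5^( - 1)*7^1*73^1 * 163^(  -  1) =- 1533/1630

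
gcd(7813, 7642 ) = 1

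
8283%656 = 411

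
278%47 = 43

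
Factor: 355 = 5^1*71^1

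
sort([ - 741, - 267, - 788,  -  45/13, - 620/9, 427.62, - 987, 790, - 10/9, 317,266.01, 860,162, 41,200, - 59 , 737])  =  [ - 987, - 788,  -  741, - 267 , -620/9 ,  -  59, - 45/13,- 10/9,41, 162,200, 266.01,317,427.62, 737,790,860 ]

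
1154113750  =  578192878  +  575920872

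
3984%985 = 44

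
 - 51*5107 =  - 260457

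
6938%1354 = 168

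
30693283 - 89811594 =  - 59118311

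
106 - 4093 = - 3987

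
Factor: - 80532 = - 2^2*3^2 * 2237^1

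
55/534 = 55/534 = 0.10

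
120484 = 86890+33594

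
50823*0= 0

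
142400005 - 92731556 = 49668449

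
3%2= 1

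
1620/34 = 810/17 = 47.65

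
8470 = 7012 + 1458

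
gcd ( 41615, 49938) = 8323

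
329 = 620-291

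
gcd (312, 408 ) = 24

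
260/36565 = 52/7313 = 0.01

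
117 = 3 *39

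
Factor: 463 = 463^1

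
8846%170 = 6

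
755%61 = 23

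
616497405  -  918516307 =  - 302018902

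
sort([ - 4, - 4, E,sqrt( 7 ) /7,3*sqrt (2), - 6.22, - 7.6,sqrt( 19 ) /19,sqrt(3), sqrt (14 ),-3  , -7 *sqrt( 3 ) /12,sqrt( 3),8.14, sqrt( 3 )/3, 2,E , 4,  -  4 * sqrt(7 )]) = [ - 4*sqrt( 7),-7.6, - 6.22,-4,  -  4, - 3, - 7*sqrt(  3)/12, sqrt( 19) /19,sqrt(7 ) /7,sqrt(3) /3,  sqrt(3), sqrt (3),2,E, E,sqrt ( 14),4  ,  3*sqrt(2 ),8.14]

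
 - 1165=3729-4894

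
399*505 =201495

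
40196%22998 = 17198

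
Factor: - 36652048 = -2^4*443^1*5171^1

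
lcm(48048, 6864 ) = 48048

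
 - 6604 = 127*( - 52) 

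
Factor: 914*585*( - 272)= -2^5*3^2*5^1*13^1*17^1 * 457^1 = - 145435680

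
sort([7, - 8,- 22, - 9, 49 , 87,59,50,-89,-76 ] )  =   [ - 89, - 76, - 22, - 9, - 8, 7, 49, 50, 59,  87 ] 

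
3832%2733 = 1099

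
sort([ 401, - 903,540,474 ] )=[ - 903,401, 474 , 540] 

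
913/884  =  913/884 = 1.03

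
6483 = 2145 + 4338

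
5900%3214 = 2686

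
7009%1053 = 691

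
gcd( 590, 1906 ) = 2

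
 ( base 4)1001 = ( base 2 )1000001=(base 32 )21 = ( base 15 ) 45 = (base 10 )65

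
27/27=1 = 1.00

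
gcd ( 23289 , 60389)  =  7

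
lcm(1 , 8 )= 8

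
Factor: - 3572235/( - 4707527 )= 3^3* 5^1*11^( - 1)*47^1*563^1*427957^( - 1) 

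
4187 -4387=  - 200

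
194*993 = 192642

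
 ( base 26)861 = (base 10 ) 5565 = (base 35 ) 4j0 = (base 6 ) 41433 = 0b1010110111101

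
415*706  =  292990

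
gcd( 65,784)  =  1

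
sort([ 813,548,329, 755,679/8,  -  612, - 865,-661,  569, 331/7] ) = [-865, - 661, - 612, 331/7, 679/8, 329, 548, 569,755,813 ]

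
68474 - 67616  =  858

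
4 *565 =2260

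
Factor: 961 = 31^2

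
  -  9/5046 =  - 3/1682=- 0.00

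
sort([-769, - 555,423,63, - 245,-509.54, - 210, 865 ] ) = [ - 769,- 555,  -  509.54,-245, - 210, 63 , 423, 865]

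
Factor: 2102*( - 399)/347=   -  838698/347 = -2^1*3^1*7^1*19^1*347^ (  -  1)*1051^1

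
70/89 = 70/89 = 0.79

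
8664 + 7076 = 15740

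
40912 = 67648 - 26736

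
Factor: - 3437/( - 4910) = 2^ ( - 1 )*5^( - 1 )*7^1=7/10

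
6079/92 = 66 + 7/92=66.08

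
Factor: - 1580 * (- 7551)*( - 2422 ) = - 28895864760 = - 2^3 * 3^2*5^1*7^1 * 79^1*173^1 * 839^1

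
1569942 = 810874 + 759068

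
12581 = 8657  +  3924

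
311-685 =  - 374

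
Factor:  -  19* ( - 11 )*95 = 19855 = 5^1*11^1 * 19^2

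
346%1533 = 346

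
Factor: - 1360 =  - 2^4*5^1*17^1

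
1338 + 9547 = 10885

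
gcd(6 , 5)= 1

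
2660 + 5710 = 8370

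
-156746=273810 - 430556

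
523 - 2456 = - 1933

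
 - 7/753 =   -  1  +  746/753 = -0.01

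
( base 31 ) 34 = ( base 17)5c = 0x61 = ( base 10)97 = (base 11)89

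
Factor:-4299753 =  - 3^1*1433251^1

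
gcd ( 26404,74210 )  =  82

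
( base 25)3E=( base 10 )89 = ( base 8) 131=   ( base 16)59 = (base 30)2t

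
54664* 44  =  2405216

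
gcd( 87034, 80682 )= 2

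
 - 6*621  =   - 3726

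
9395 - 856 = 8539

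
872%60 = 32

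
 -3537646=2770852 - 6308498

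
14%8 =6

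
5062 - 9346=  - 4284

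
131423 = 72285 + 59138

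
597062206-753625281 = - 156563075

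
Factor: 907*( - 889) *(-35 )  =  5^1*7^2*127^1*907^1 =28221305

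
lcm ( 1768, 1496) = 19448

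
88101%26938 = 7287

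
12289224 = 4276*2874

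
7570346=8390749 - 820403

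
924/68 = 13+10/17= 13.59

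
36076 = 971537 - 935461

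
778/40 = 19 + 9/20 = 19.45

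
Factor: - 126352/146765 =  - 848/985 = - 2^4 * 5^( - 1)*53^1*197^( - 1)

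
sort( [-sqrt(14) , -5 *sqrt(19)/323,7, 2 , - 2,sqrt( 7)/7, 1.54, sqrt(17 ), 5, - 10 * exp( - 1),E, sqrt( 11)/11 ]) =[-sqrt(14 ),- 10*exp( - 1 ), -2, - 5 * sqrt(19)/323,sqrt( 11) /11,sqrt(7) /7, 1.54,  2,E, sqrt( 17 ), 5, 7 ]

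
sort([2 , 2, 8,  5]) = [2, 2, 5, 8]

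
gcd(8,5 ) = 1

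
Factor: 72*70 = 5040 = 2^4*3^2 * 5^1 * 7^1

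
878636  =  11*79876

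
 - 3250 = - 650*5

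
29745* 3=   89235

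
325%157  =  11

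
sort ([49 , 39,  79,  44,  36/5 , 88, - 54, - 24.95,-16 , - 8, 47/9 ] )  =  [-54, - 24.95, - 16, - 8  ,  47/9 , 36/5, 39 , 44, 49 , 79,88 ] 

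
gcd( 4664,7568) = 88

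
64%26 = 12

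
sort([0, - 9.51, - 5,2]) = [ - 9.51, - 5, 0, 2 ]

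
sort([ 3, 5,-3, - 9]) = [ - 9 , - 3, 3,  5 ]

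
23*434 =9982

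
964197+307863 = 1272060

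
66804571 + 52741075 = 119545646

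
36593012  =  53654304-17061292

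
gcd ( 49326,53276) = 2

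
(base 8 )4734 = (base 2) 100111011100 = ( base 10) 2524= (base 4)213130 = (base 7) 10234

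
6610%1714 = 1468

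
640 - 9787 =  - 9147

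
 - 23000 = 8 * ( - 2875)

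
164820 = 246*670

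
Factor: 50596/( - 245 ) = -7228/35 = - 2^2*5^(- 1)*7^( - 1)*13^1*139^1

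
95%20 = 15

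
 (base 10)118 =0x76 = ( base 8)166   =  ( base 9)141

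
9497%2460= 2117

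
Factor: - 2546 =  - 2^1*19^1*67^1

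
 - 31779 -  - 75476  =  43697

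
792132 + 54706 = 846838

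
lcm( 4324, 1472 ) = 69184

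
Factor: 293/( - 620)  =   - 2^( - 2)*5^(  -  1 )*31^( - 1 )*293^1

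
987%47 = 0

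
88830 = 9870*9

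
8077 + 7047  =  15124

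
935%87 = 65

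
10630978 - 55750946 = -45119968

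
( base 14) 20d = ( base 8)625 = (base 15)1C0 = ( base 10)405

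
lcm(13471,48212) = 916028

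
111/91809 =37/30603 = 0.00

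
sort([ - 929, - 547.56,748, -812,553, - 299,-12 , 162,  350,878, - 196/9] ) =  [ - 929, - 812, - 547.56, - 299, - 196/9, - 12, 162,350,553,748,878] 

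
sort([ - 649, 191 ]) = [-649, 191]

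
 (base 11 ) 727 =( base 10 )876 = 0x36C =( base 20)23G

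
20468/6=3411 + 1/3 = 3411.33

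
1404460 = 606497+797963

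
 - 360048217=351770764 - 711818981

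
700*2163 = 1514100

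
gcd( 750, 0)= 750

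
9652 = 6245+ 3407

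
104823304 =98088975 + 6734329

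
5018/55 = 5018/55 = 91.24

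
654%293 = 68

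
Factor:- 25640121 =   -  3^1* 13^1*657439^1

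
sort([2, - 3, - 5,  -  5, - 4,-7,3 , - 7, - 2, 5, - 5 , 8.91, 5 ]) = [ - 7,-7, - 5,-5, - 5,-4, - 3,-2 , 2, 3,  5, 5, 8.91]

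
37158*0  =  0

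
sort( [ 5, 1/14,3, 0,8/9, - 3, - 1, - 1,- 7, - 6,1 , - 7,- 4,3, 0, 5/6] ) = [ - 7 ,  -  7 , - 6, - 4 ,-3, - 1, - 1,0,  0,1/14,  5/6, 8/9, 1,3, 3, 5 ]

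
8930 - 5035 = 3895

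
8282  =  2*4141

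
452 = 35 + 417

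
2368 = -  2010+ 4378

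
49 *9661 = 473389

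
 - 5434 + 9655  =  4221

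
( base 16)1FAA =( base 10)8106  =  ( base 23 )f7a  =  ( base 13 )38c7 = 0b1111110101010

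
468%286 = 182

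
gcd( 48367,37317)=1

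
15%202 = 15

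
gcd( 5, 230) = 5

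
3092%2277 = 815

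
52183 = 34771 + 17412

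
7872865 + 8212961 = 16085826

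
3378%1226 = 926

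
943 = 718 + 225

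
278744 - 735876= - 457132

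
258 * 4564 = 1177512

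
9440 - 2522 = 6918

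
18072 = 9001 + 9071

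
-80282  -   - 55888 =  - 24394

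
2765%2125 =640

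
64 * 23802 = 1523328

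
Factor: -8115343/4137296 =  - 2^ ( - 4)*23^1*258581^(-1 )*352841^1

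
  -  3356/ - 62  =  54 + 4/31 = 54.13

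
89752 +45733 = 135485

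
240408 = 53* 4536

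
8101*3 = 24303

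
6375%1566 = 111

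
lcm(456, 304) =912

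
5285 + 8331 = 13616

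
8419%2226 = 1741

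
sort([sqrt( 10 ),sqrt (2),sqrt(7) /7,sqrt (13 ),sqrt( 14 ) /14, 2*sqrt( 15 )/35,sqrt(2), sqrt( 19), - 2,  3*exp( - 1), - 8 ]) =[ - 8, - 2,2*sqrt( 15 )/35,sqrt( 14 ) /14,sqrt( 7 )/7, 3*exp( - 1),  sqrt( 2 ), sqrt(2), sqrt(10 ),sqrt (13 ),sqrt(19)]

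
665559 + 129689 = 795248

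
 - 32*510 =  - 16320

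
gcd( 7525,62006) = 301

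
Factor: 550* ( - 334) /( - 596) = 45925/149=5^2*11^1*149^( - 1 )*167^1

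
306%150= 6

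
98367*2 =196734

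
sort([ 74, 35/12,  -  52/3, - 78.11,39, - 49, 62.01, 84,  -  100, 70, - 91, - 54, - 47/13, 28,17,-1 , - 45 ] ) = [ - 100, - 91, - 78.11, -54, - 49,- 45, - 52/3,-47/13, - 1, 35/12, 17, 28,39, 62.01,70, 74, 84 ]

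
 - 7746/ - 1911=2582/637 = 4.05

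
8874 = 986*9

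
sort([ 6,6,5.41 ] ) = [ 5.41,6,6]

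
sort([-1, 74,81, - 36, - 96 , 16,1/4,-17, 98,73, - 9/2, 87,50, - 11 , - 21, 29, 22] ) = [-96, - 36, - 21, - 17, - 11, - 9/2, - 1, 1/4, 16, 22,29, 50,73, 74,81,  87, 98 ]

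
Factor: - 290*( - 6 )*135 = 234900 = 2^2*3^4*5^2*29^1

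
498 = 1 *498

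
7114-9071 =- 1957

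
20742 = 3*6914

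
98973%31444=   4641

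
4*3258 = 13032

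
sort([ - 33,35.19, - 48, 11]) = [- 48,  -  33 , 11,35.19] 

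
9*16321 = 146889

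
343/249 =343/249 = 1.38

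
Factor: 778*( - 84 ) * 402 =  - 26271504 = - 2^4 *3^2*7^1*67^1  *389^1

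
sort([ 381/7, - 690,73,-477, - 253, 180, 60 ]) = [ - 690, - 477 ,  -  253, 381/7,60,73,180]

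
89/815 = 89/815 = 0.11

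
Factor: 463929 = 3^1*154643^1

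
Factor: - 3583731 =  - 3^1 * 383^1*3119^1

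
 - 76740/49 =-1567+43/49 = -1566.12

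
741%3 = 0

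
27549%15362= 12187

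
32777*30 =983310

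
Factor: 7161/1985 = 3^1 *5^ (-1 )*7^1*11^1*31^1*397^( -1 ) 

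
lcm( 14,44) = 308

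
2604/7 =372 = 372.00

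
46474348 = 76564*607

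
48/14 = 3 + 3/7 = 3.43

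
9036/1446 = 1506/241 = 6.25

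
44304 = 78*568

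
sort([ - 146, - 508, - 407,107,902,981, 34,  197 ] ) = [ - 508 , - 407, - 146, 34,107, 197,902,  981] 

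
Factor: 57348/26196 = 81/37 = 3^4 * 37^( - 1)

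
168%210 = 168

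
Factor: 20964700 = 2^2 * 5^2 * 209647^1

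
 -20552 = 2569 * ( - 8 )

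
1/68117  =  1/68117 = 0.00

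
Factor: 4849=13^1 * 373^1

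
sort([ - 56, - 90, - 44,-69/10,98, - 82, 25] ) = [ - 90, - 82, - 56,-44, - 69/10,25,98]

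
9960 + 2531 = 12491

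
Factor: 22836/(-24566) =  - 66/71 = -2^1*3^1 * 11^1*71^( - 1) 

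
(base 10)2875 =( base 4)230323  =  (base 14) 1095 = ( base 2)101100111011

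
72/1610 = 36/805 = 0.04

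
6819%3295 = 229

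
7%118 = 7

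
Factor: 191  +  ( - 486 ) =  - 5^1*59^1= - 295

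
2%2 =0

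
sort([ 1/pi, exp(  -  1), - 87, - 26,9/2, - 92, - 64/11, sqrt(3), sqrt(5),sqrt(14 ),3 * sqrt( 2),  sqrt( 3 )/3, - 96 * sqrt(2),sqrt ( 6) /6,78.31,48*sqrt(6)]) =[-96*sqrt(2 ), - 92,-87,-26,-64/11,1/pi,exp( - 1),  sqrt( 6) /6, sqrt( 3) /3,sqrt(3), sqrt(5 ), sqrt(14 ),3*sqrt(2), 9/2,78.31,48*sqrt( 6)]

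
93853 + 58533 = 152386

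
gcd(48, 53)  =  1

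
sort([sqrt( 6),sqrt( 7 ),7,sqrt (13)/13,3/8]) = [ sqrt(13)/13, 3/8, sqrt (6 ), sqrt (7 ),7]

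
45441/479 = 94  +  415/479 = 94.87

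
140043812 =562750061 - 422706249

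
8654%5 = 4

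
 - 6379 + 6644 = 265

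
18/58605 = 6/19535 = 0.00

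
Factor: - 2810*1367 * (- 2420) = 2^3*5^2*11^2* 281^1 * 1367^1 = 9295873400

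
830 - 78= 752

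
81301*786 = 63902586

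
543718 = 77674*7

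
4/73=4/73 = 0.05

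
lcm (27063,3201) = 297693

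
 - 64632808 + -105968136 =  - 170600944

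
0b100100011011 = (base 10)2331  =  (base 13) 10a4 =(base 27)359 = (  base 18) 739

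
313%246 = 67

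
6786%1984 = 834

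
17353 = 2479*7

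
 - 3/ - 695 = 3/695 = 0.00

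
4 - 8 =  - 4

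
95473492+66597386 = 162070878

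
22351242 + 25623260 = 47974502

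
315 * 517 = 162855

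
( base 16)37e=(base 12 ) 626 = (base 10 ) 894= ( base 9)1203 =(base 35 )pj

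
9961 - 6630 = 3331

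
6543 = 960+5583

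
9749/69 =9749/69 =141.29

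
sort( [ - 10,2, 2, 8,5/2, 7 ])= [ - 10 , 2, 2, 5/2, 7, 8]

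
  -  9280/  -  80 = 116/1 =116.00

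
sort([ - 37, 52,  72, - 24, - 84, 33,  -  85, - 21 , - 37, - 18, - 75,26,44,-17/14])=[- 85, - 84, - 75, - 37, - 37, - 24, - 21 , - 18, - 17/14, 26, 33, 44,52,72]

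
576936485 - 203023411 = 373913074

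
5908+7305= 13213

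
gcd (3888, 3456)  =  432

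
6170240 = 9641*640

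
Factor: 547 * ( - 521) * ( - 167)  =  167^1 *521^1*547^1= 47592829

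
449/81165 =449/81165= 0.01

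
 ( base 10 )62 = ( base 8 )76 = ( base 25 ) 2C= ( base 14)46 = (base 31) 20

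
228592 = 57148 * 4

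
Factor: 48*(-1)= - 2^4*3^1 = - 48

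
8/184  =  1/23  =  0.04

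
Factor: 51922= 2^1*13^1*1997^1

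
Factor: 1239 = 3^1*7^1*59^1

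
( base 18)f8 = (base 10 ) 278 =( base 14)15C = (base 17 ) g6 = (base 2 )100010110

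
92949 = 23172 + 69777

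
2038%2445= 2038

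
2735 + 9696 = 12431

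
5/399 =5/399= 0.01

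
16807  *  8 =134456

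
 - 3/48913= - 1  +  48910/48913  =  -0.00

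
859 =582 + 277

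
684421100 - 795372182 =-110951082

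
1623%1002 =621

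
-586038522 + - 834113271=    - 1420151793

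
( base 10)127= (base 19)6d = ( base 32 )3v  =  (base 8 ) 177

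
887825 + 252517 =1140342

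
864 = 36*24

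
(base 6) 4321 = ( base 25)1ea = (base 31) 10o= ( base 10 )985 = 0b1111011001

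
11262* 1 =11262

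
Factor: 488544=2^5*3^1*7^1*727^1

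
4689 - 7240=  -  2551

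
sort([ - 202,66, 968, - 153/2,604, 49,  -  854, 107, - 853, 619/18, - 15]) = [  -  854, - 853, - 202, - 153/2, - 15, 619/18,49,  66, 107,604,  968]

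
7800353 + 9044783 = 16845136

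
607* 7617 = 4623519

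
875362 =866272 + 9090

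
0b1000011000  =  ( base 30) HQ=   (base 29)ie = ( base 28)j4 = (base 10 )536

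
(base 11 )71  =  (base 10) 78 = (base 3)2220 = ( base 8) 116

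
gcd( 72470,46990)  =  10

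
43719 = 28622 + 15097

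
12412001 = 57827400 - 45415399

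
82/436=41/218 = 0.19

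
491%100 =91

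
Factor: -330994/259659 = -2^1 * 3^( - 3 )*59^(  -  1)*163^(  -  1) * 167^1*991^1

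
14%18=14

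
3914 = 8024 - 4110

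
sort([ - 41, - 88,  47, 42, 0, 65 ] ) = [ - 88, - 41,  0, 42,47, 65 ]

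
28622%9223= 953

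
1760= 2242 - 482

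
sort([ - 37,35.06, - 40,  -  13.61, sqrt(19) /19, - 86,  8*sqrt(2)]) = [ - 86, - 40, - 37, - 13.61, sqrt(19)/19, 8*sqrt( 2 ), 35.06] 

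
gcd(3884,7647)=1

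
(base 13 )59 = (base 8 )112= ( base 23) 35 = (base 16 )4A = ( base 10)74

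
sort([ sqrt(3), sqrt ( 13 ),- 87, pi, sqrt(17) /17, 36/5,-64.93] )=[ - 87, - 64.93, sqrt(17)/17,sqrt( 3),pi, sqrt( 13),  36/5 ] 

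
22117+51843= 73960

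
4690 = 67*70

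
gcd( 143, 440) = 11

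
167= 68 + 99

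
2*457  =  914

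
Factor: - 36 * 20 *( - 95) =2^4 * 3^2*5^2 * 19^1 = 68400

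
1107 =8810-7703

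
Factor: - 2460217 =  - 2460217^1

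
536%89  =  2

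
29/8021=29/8021= 0.00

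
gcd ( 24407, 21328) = 1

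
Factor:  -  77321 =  - 167^1*463^1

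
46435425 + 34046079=80481504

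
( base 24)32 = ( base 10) 74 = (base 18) 42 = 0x4a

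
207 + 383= 590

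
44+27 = 71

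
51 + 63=114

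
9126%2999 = 129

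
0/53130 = 0  =  0.00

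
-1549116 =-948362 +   -  600754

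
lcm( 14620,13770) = 1184220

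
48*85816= 4119168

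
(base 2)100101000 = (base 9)358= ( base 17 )107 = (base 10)296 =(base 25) bl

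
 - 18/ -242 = 9/121 = 0.07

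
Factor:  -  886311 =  - 3^2*98479^1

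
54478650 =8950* 6087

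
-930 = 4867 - 5797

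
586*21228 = 12439608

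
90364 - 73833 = 16531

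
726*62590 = 45440340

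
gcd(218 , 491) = 1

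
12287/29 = 12287/29 =423.69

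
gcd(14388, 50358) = 7194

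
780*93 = 72540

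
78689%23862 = 7103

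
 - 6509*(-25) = 162725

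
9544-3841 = 5703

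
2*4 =8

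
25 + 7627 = 7652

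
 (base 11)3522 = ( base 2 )1001000001110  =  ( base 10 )4622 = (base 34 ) 3XW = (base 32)4GE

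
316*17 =5372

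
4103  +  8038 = 12141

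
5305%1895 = 1515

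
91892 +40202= 132094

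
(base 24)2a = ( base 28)22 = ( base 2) 111010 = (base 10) 58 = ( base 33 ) 1P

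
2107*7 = 14749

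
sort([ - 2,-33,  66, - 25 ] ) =[ - 33,  -  25, - 2,  66 ]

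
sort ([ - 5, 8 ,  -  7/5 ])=[ - 5, - 7/5,8]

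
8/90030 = 4/45015 = 0.00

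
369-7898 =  -7529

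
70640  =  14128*5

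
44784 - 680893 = - 636109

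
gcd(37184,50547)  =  581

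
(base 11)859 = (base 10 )1032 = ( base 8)2010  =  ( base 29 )16h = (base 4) 100020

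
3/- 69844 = -1 + 69841/69844 = - 0.00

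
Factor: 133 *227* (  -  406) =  - 2^1*7^2*19^1 * 29^1*227^1 = - 12257546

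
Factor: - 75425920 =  - 2^7*5^1*67^1*1759^1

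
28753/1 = 28753=28753.00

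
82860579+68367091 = 151227670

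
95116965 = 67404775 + 27712190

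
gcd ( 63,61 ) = 1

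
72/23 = 72/23 = 3.13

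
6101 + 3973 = 10074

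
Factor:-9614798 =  - 2^1*19^1 *421^1 *601^1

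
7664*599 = 4590736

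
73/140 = 73/140 = 0.52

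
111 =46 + 65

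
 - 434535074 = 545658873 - 980193947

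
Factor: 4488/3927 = 2^3*7^( - 1 ) =8/7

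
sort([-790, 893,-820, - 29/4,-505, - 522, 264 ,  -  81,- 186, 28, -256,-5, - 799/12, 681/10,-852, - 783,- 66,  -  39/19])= [-852, - 820,-790,-783,-522,  -  505, - 256, - 186  , - 81, - 799/12 , - 66,-29/4,  -  5,-39/19,28,681/10, 264, 893 ] 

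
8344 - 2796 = 5548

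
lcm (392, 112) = 784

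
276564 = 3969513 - 3692949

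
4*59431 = 237724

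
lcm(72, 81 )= 648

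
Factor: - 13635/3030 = -9/2 = - 2^(-1 )*3^2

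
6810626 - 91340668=  -  84530042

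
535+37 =572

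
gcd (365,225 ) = 5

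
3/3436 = 3/3436 = 0.00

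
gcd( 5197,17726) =1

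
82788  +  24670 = 107458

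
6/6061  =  6/6061 = 0.00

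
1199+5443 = 6642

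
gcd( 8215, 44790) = 5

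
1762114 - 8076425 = -6314311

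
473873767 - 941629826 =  - 467756059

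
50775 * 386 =19599150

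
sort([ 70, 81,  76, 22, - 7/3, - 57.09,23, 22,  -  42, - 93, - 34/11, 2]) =[-93, - 57.09 , - 42, - 34/11, - 7/3,2,  22,  22 , 23, 70,76,81]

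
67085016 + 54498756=121583772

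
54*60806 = 3283524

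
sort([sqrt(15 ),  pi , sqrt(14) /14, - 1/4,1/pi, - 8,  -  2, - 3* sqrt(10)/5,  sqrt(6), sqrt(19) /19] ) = [ - 8, - 2, - 3*sqrt ( 10)/5, - 1/4, sqrt( 19) /19,sqrt ( 14) /14, 1/pi,sqrt(6),pi,sqrt(15)]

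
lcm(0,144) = 0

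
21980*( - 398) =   -  8748040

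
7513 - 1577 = 5936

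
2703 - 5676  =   - 2973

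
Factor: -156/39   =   - 2^2 = - 4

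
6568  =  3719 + 2849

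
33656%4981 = 3770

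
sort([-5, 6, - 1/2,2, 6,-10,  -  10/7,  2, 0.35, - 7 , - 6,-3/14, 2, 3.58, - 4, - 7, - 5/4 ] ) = [-10, - 7, - 7,- 6,-5, - 4,-10/7, - 5/4,  -  1/2, - 3/14, 0.35, 2, 2, 2,3.58 , 6,  6] 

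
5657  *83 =469531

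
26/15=26/15=1.73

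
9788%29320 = 9788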